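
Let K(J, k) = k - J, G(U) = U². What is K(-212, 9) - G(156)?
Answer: -24115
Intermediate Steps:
K(-212, 9) - G(156) = (9 - 1*(-212)) - 1*156² = (9 + 212) - 1*24336 = 221 - 24336 = -24115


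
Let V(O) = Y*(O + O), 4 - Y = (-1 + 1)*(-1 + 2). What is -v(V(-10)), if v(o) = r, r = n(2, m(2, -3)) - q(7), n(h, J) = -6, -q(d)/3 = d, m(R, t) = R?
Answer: -15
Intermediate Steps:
q(d) = -3*d
Y = 4 (Y = 4 - (-1 + 1)*(-1 + 2) = 4 - 0 = 4 - 1*0 = 4 + 0 = 4)
r = 15 (r = -6 - (-3)*7 = -6 - 1*(-21) = -6 + 21 = 15)
V(O) = 8*O (V(O) = 4*(O + O) = 4*(2*O) = 8*O)
v(o) = 15
-v(V(-10)) = -1*15 = -15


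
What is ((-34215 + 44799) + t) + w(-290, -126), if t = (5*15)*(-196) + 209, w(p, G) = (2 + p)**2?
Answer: 79037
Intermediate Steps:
t = -14491 (t = 75*(-196) + 209 = -14700 + 209 = -14491)
((-34215 + 44799) + t) + w(-290, -126) = ((-34215 + 44799) - 14491) + (2 - 290)**2 = (10584 - 14491) + (-288)**2 = -3907 + 82944 = 79037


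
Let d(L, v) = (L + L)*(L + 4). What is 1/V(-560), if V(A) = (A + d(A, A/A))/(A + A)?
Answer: -2/1111 ≈ -0.0018002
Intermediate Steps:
d(L, v) = 2*L*(4 + L) (d(L, v) = (2*L)*(4 + L) = 2*L*(4 + L))
V(A) = (A + 2*A*(4 + A))/(2*A) (V(A) = (A + 2*A*(4 + A))/(A + A) = (A + 2*A*(4 + A))/((2*A)) = (A + 2*A*(4 + A))*(1/(2*A)) = (A + 2*A*(4 + A))/(2*A))
1/V(-560) = 1/(9/2 - 560) = 1/(-1111/2) = -2/1111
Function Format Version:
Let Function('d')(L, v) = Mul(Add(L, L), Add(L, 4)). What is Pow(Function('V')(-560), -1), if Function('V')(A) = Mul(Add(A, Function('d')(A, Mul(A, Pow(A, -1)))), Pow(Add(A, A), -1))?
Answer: Rational(-2, 1111) ≈ -0.0018002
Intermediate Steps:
Function('d')(L, v) = Mul(2, L, Add(4, L)) (Function('d')(L, v) = Mul(Mul(2, L), Add(4, L)) = Mul(2, L, Add(4, L)))
Function('V')(A) = Mul(Rational(1, 2), Pow(A, -1), Add(A, Mul(2, A, Add(4, A)))) (Function('V')(A) = Mul(Add(A, Mul(2, A, Add(4, A))), Pow(Add(A, A), -1)) = Mul(Add(A, Mul(2, A, Add(4, A))), Pow(Mul(2, A), -1)) = Mul(Add(A, Mul(2, A, Add(4, A))), Mul(Rational(1, 2), Pow(A, -1))) = Mul(Rational(1, 2), Pow(A, -1), Add(A, Mul(2, A, Add(4, A)))))
Pow(Function('V')(-560), -1) = Pow(Add(Rational(9, 2), -560), -1) = Pow(Rational(-1111, 2), -1) = Rational(-2, 1111)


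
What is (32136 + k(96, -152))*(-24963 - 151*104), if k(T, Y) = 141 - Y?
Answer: -1318790143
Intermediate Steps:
(32136 + k(96, -152))*(-24963 - 151*104) = (32136 + (141 - 1*(-152)))*(-24963 - 151*104) = (32136 + (141 + 152))*(-24963 - 15704) = (32136 + 293)*(-40667) = 32429*(-40667) = -1318790143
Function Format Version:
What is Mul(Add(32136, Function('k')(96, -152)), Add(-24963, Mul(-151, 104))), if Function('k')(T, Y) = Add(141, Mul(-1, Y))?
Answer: -1318790143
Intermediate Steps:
Mul(Add(32136, Function('k')(96, -152)), Add(-24963, Mul(-151, 104))) = Mul(Add(32136, Add(141, Mul(-1, -152))), Add(-24963, Mul(-151, 104))) = Mul(Add(32136, Add(141, 152)), Add(-24963, -15704)) = Mul(Add(32136, 293), -40667) = Mul(32429, -40667) = -1318790143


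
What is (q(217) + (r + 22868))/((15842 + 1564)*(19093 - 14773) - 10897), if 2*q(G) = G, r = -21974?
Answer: 2005/150366046 ≈ 1.3334e-5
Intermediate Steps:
q(G) = G/2
(q(217) + (r + 22868))/((15842 + 1564)*(19093 - 14773) - 10897) = ((½)*217 + (-21974 + 22868))/((15842 + 1564)*(19093 - 14773) - 10897) = (217/2 + 894)/(17406*4320 - 10897) = 2005/(2*(75193920 - 10897)) = (2005/2)/75183023 = (2005/2)*(1/75183023) = 2005/150366046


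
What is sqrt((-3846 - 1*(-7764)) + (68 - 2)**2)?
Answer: sqrt(8274) ≈ 90.962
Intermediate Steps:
sqrt((-3846 - 1*(-7764)) + (68 - 2)**2) = sqrt((-3846 + 7764) + 66**2) = sqrt(3918 + 4356) = sqrt(8274)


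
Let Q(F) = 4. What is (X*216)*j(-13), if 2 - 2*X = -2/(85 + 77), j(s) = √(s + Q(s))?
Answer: 652*I ≈ 652.0*I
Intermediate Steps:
j(s) = √(4 + s) (j(s) = √(s + 4) = √(4 + s))
X = 163/162 (X = 1 - (-1)/(85 + 77) = 1 - (-1)/162 = 1 - ½*(-1/81) = 1 + 1/162 = 163/162 ≈ 1.0062)
(X*216)*j(-13) = ((163/162)*216)*√(4 - 13) = 652*√(-9)/3 = 652*(3*I)/3 = 652*I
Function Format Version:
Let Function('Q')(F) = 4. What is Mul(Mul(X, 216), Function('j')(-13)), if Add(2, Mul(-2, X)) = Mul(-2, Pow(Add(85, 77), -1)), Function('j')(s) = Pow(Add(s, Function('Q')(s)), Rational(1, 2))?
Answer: Mul(652, I) ≈ Mul(652.00, I)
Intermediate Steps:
Function('j')(s) = Pow(Add(4, s), Rational(1, 2)) (Function('j')(s) = Pow(Add(s, 4), Rational(1, 2)) = Pow(Add(4, s), Rational(1, 2)))
X = Rational(163, 162) (X = Add(1, Mul(Rational(-1, 2), Mul(-2, Pow(Add(85, 77), -1)))) = Add(1, Mul(Rational(-1, 2), Mul(-2, Pow(162, -1)))) = Add(1, Mul(Rational(-1, 2), Mul(-2, Rational(1, 162)))) = Add(1, Mul(Rational(-1, 2), Rational(-1, 81))) = Add(1, Rational(1, 162)) = Rational(163, 162) ≈ 1.0062)
Mul(Mul(X, 216), Function('j')(-13)) = Mul(Mul(Rational(163, 162), 216), Pow(Add(4, -13), Rational(1, 2))) = Mul(Rational(652, 3), Pow(-9, Rational(1, 2))) = Mul(Rational(652, 3), Mul(3, I)) = Mul(652, I)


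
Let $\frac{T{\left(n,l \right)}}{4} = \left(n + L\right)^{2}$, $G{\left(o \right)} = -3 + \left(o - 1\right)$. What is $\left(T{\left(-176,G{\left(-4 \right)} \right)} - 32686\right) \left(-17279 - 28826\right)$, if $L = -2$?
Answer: $-4336175250$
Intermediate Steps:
$G{\left(o \right)} = -4 + o$ ($G{\left(o \right)} = -3 + \left(-1 + o\right) = -4 + o$)
$T{\left(n,l \right)} = 4 \left(-2 + n\right)^{2}$ ($T{\left(n,l \right)} = 4 \left(n - 2\right)^{2} = 4 \left(-2 + n\right)^{2}$)
$\left(T{\left(-176,G{\left(-4 \right)} \right)} - 32686\right) \left(-17279 - 28826\right) = \left(4 \left(-2 - 176\right)^{2} - 32686\right) \left(-17279 - 28826\right) = \left(4 \left(-178\right)^{2} - 32686\right) \left(-17279 - 28826\right) = \left(4 \cdot 31684 - 32686\right) \left(-17279 - 28826\right) = \left(126736 - 32686\right) \left(-46105\right) = 94050 \left(-46105\right) = -4336175250$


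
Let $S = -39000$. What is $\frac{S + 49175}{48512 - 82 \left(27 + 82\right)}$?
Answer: $\frac{10175}{39574} \approx 0.25711$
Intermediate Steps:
$\frac{S + 49175}{48512 - 82 \left(27 + 82\right)} = \frac{-39000 + 49175}{48512 - 82 \left(27 + 82\right)} = \frac{10175}{48512 - 8938} = \frac{10175}{39574}$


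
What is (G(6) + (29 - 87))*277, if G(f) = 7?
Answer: -14127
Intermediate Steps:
(G(6) + (29 - 87))*277 = (7 + (29 - 87))*277 = (7 - 58)*277 = -51*277 = -14127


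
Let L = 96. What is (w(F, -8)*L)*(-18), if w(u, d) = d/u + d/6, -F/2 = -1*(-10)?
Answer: 8064/5 ≈ 1612.8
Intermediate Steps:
F = -20 (F = -(-2)*(-10) = -2*10 = -20)
w(u, d) = d/6 + d/u (w(u, d) = d/u + d*(1/6) = d/u + d/6 = d/6 + d/u)
(w(F, -8)*L)*(-18) = (((1/6)*(-8) - 8/(-20))*96)*(-18) = ((-4/3 - 8*(-1/20))*96)*(-18) = ((-4/3 + 2/5)*96)*(-18) = -14/15*96*(-18) = -448/5*(-18) = 8064/5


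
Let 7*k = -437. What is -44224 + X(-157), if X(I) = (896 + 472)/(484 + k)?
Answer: -130495448/2951 ≈ -44221.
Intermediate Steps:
k = -437/7 (k = (1/7)*(-437) = -437/7 ≈ -62.429)
X(I) = 9576/2951 (X(I) = (896 + 472)/(484 - 437/7) = 1368/(2951/7) = 1368*(7/2951) = 9576/2951)
-44224 + X(-157) = -44224 + 9576/2951 = -130495448/2951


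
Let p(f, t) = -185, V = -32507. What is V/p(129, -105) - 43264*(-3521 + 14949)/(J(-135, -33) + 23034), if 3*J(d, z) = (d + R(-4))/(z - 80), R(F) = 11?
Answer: -3075377672773/144460025 ≈ -21289.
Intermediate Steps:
J(d, z) = (11 + d)/(3*(-80 + z)) (J(d, z) = ((d + 11)/(z - 80))/3 = ((11 + d)/(-80 + z))/3 = (11 + d)/(3*(-80 + z)))
V/p(129, -105) - 43264*(-3521 + 14949)/(J(-135, -33) + 23034) = -32507/(-185) - 43264*(-3521 + 14949)/((11 - 135)/(3*(-80 - 33)) + 23034) = -32507*(-1/185) - 43264*11428/((⅓)*(-124)/(-113) + 23034) = 32507/185 - 43264*11428/((⅓)*(-1/113)*(-124) + 23034) = 32507/185 - 43264*11428/(124/339 + 23034) = 32507/185 - 43264/((7808650/339)*(1/11428)) = 32507/185 - 43264/3904325/1937046 = 32507/185 - 43264*1937046/3904325 = 32507/185 - 83804358144/3904325 = -3075377672773/144460025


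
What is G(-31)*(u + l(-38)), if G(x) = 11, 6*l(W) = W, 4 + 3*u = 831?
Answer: 8888/3 ≈ 2962.7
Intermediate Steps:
u = 827/3 (u = -4/3 + (⅓)*831 = -4/3 + 277 = 827/3 ≈ 275.67)
l(W) = W/6
G(-31)*(u + l(-38)) = 11*(827/3 + (⅙)*(-38)) = 11*(827/3 - 19/3) = 11*(808/3) = 8888/3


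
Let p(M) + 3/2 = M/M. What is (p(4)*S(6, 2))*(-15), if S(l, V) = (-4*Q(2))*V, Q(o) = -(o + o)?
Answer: 240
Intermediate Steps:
Q(o) = -2*o
p(M) = -½ (p(M) = -3/2 + M/M = -3/2 + 1 = -½)
S(l, V) = 16*V (S(l, V) = (-(-8)*2)*V = (-4*(-4))*V = 16*V)
(p(4)*S(6, 2))*(-15) = -8*2*(-15) = -½*32*(-15) = -16*(-15) = 240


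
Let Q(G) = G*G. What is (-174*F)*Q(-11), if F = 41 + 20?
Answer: -1284294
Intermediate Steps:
Q(G) = G²
F = 61
(-174*F)*Q(-11) = -174*61*(-11)² = -10614*121 = -1284294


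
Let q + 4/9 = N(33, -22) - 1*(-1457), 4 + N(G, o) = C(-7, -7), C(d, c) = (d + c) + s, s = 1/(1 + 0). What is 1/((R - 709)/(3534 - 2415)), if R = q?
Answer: 10071/6575 ≈ 1.5317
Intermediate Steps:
s = 1 (s = 1/1 = 1)
C(d, c) = 1 + c + d (C(d, c) = (d + c) + 1 = (c + d) + 1 = 1 + c + d)
N(G, o) = -17 (N(G, o) = -4 + (1 - 7 - 7) = -4 - 13 = -17)
q = 12956/9 (q = -4/9 + (-17 - 1*(-1457)) = -4/9 + (-17 + 1457) = -4/9 + 1440 = 12956/9 ≈ 1439.6)
R = 12956/9 ≈ 1439.6
1/((R - 709)/(3534 - 2415)) = 1/((12956/9 - 709)/(3534 - 2415)) = 1/((6575/9)/1119) = 1/((6575/9)*(1/1119)) = 1/(6575/10071) = 10071/6575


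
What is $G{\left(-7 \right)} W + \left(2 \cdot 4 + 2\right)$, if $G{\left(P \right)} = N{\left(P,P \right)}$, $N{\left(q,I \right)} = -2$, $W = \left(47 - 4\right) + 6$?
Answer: $-88$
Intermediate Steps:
$W = 49$ ($W = 43 + 6 = 49$)
$G{\left(P \right)} = -2$
$G{\left(-7 \right)} W + \left(2 \cdot 4 + 2\right) = \left(-2\right) 49 + \left(2 \cdot 4 + 2\right) = -98 + \left(8 + 2\right) = -98 + 10 = -88$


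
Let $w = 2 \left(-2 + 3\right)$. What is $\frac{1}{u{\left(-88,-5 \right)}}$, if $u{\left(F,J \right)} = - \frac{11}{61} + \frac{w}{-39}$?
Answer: $- \frac{2379}{551} \approx -4.3176$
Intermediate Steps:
$w = 2$ ($w = 2 \cdot 1 = 2$)
$u{\left(F,J \right)} = - \frac{551}{2379}$ ($u{\left(F,J \right)} = - \frac{11}{61} + \frac{2}{-39} = \left(-11\right) \frac{1}{61} + 2 \left(- \frac{1}{39}\right) = - \frac{11}{61} - \frac{2}{39} = - \frac{551}{2379}$)
$\frac{1}{u{\left(-88,-5 \right)}} = \frac{1}{- \frac{551}{2379}} = - \frac{2379}{551}$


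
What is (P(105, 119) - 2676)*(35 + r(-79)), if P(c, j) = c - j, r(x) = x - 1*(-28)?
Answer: 43040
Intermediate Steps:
r(x) = 28 + x (r(x) = x + 28 = 28 + x)
(P(105, 119) - 2676)*(35 + r(-79)) = ((105 - 1*119) - 2676)*(35 + (28 - 79)) = ((105 - 119) - 2676)*(35 - 51) = (-14 - 2676)*(-16) = -2690*(-16) = 43040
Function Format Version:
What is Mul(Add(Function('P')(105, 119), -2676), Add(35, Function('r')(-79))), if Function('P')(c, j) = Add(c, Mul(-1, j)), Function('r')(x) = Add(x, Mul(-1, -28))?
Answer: 43040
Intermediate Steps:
Function('r')(x) = Add(28, x) (Function('r')(x) = Add(x, 28) = Add(28, x))
Mul(Add(Function('P')(105, 119), -2676), Add(35, Function('r')(-79))) = Mul(Add(Add(105, Mul(-1, 119)), -2676), Add(35, Add(28, -79))) = Mul(Add(Add(105, -119), -2676), Add(35, -51)) = Mul(Add(-14, -2676), -16) = Mul(-2690, -16) = 43040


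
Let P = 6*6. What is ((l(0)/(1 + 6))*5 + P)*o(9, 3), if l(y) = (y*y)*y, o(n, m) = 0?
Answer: 0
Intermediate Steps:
l(y) = y³ (l(y) = y²*y = y³)
P = 36
((l(0)/(1 + 6))*5 + P)*o(9, 3) = ((0³/(1 + 6))*5 + 36)*0 = ((0/7)*5 + 36)*0 = ((0*(⅐))*5 + 36)*0 = (0*5 + 36)*0 = (0 + 36)*0 = 36*0 = 0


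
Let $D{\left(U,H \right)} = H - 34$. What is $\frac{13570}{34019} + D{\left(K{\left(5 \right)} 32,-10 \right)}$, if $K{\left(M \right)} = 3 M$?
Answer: $- \frac{1483266}{34019} \approx -43.601$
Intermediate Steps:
$D{\left(U,H \right)} = -34 + H$ ($D{\left(U,H \right)} = H - 34 = -34 + H$)
$\frac{13570}{34019} + D{\left(K{\left(5 \right)} 32,-10 \right)} = \frac{13570}{34019} - 44 = - \frac{1483266}{34019}$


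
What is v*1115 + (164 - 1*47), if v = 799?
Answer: 891002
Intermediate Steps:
v*1115 + (164 - 1*47) = 799*1115 + (164 - 1*47) = 890885 + (164 - 47) = 890885 + 117 = 891002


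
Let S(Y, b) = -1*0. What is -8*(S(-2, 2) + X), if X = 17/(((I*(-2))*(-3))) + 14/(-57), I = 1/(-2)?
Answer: 2696/57 ≈ 47.298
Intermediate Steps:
S(Y, b) = 0
I = -½ (I = 1*(-½) = -½ ≈ -0.50000)
X = -337/57 (X = 17/((-½*(-2)*(-3))) + 14/(-57) = 17/((1*(-3))) + 14*(-1/57) = 17/(-3) - 14/57 = 17*(-⅓) - 14/57 = -17/3 - 14/57 = -337/57 ≈ -5.9123)
-8*(S(-2, 2) + X) = -8*(0 - 337/57) = -8*(-337/57) = 2696/57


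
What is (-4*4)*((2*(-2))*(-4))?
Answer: -256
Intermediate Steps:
(-4*4)*((2*(-2))*(-4)) = -(-64)*(-4) = -16*16 = -256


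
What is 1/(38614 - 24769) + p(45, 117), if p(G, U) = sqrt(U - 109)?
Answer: 1/13845 + 2*sqrt(2) ≈ 2.8285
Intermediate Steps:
p(G, U) = sqrt(-109 + U)
1/(38614 - 24769) + p(45, 117) = 1/(38614 - 24769) + sqrt(-109 + 117) = 1/13845 + sqrt(8) = 1/13845 + 2*sqrt(2)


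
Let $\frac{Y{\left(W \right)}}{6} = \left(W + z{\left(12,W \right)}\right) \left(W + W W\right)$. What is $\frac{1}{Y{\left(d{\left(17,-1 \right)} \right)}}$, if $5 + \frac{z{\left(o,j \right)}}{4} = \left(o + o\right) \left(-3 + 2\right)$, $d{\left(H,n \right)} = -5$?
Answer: $- \frac{1}{14520} \approx -6.887 \cdot 10^{-5}$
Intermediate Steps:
$z{\left(o,j \right)} = -20 - 8 o$ ($z{\left(o,j \right)} = -20 + 4 \left(o + o\right) \left(-3 + 2\right) = -20 + 4 \cdot 2 o \left(-1\right) = -20 + 4 \left(- 2 o\right) = -20 - 8 o$)
$Y{\left(W \right)} = 6 \left(-116 + W\right) \left(W + W^{2}\right)$ ($Y{\left(W \right)} = 6 \left(W - 116\right) \left(W + W W\right) = 6 \left(W - 116\right) \left(W + W^{2}\right) = 6 \left(-116 + W\right) \left(W + W^{2}\right)$)
$\frac{1}{Y{\left(d{\left(17,-1 \right)} \right)}} = \frac{1}{6 \left(-5\right) \left(-116 + \left(-5\right)^{2} - -575\right)} = \frac{1}{6 \left(-5\right) \left(-116 + 25 + 575\right)} = \frac{1}{6 \left(-5\right) 484} = \frac{1}{-14520} = - \frac{1}{14520}$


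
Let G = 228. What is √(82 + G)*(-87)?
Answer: -87*√310 ≈ -1531.8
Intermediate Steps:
√(82 + G)*(-87) = √(82 + 228)*(-87) = √310*(-87) = -87*√310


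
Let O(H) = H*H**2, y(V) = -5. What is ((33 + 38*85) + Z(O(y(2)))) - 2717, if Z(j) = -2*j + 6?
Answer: 802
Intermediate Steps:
O(H) = H**3
Z(j) = 6 - 2*j
((33 + 38*85) + Z(O(y(2)))) - 2717 = ((33 + 38*85) + (6 - 2*(-5)**3)) - 2717 = ((33 + 3230) + (6 - 2*(-125))) - 2717 = (3263 + (6 + 250)) - 2717 = (3263 + 256) - 2717 = 3519 - 2717 = 802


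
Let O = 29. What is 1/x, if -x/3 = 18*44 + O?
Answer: -1/2463 ≈ -0.00040601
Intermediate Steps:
x = -2463 (x = -3*(18*44 + 29) = -3*(792 + 29) = -3*821 = -2463)
1/x = 1/(-2463) = -1/2463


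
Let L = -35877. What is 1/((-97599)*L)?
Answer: 1/3501559323 ≈ 2.8559e-10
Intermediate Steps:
1/((-97599)*L) = 1/(-97599*(-35877)) = -1/97599*(-1/35877) = 1/3501559323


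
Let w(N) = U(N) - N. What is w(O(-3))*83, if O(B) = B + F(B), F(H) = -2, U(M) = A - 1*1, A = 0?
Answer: 332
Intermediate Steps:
U(M) = -1 (U(M) = 0 - 1*1 = 0 - 1 = -1)
O(B) = -2 + B (O(B) = B - 2 = -2 + B)
w(N) = -1 - N
w(O(-3))*83 = (-1 - (-2 - 3))*83 = (-1 - 1*(-5))*83 = (-1 + 5)*83 = 4*83 = 332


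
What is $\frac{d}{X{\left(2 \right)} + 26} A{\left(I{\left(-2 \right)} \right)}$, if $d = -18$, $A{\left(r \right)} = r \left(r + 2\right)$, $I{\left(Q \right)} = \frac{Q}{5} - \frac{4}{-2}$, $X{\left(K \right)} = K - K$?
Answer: $- \frac{1296}{325} \approx -3.9877$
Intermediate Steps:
$X{\left(K \right)} = 0$
$I{\left(Q \right)} = 2 + \frac{Q}{5}$ ($I{\left(Q \right)} = Q \frac{1}{5} - -2 = \frac{Q}{5} + 2 = 2 + \frac{Q}{5}$)
$A{\left(r \right)} = r \left(2 + r\right)$
$\frac{d}{X{\left(2 \right)} + 26} A{\left(I{\left(-2 \right)} \right)} = \frac{1}{0 + 26} \left(-18\right) \left(2 + \frac{1}{5} \left(-2\right)\right) \left(2 + \left(2 + \frac{1}{5} \left(-2\right)\right)\right) = \frac{1}{26} \left(-18\right) \left(2 - \frac{2}{5}\right) \left(2 + \left(2 - \frac{2}{5}\right)\right) = \frac{1}{26} \left(-18\right) \frac{8 \left(2 + \frac{8}{5}\right)}{5} = - \frac{9 \cdot \frac{8}{5} \cdot \frac{18}{5}}{13} = \left(- \frac{9}{13}\right) \frac{144}{25} = - \frac{1296}{325}$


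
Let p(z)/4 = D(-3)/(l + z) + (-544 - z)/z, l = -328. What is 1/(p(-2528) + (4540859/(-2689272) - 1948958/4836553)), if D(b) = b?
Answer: -122276988465069816/639082113643253863 ≈ -0.19133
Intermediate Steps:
p(z) = -12/(-328 + z) + 4*(-544 - z)/z (p(z) = 4*(-3/(-328 + z) + (-544 - z)/z) = -12/(-328 + z) + 4*(-544 - z)/z)
1/(p(-2528) + (4540859/(-2689272) - 1948958/4836553)) = 1/(4*(178432 - 1*(-2528)² - 219*(-2528))/(-2528*(-328 - 2528)) + (4540859/(-2689272) - 1948958/4836553)) = 1/(4*(-1/2528)*(178432 - 1*6390784 + 553632)/(-2856) + (4540859*(-1/2689272) - 1948958*1/4836553)) = 1/(4*(-1/2528)*(-1/2856)*(178432 - 6390784 + 553632) + (-4540859/2689272 - 1948958/4836553)) = 1/(4*(-1/2528)*(-1/2856)*(-5658720) - 27203383397603/13006806559416) = 1/(-58945/18802 - 27203383397603/13006806559416) = 1/(-639082113643253863/122276988465069816) = -122276988465069816/639082113643253863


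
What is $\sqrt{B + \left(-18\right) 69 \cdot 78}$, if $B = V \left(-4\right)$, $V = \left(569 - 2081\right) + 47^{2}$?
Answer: $4 i \sqrt{6229} \approx 315.7 i$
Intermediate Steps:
$V = 697$ ($V = -1512 + 2209 = 697$)
$B = -2788$ ($B = 697 \left(-4\right) = -2788$)
$\sqrt{B + \left(-18\right) 69 \cdot 78} = \sqrt{-2788 + \left(-18\right) 69 \cdot 78} = \sqrt{-2788 - 96876} = \sqrt{-99664} = 4 i \sqrt{6229}$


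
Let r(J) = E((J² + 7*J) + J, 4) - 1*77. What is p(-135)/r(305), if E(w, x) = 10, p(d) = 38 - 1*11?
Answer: -27/67 ≈ -0.40299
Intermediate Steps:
p(d) = 27 (p(d) = 38 - 11 = 27)
r(J) = -67 (r(J) = 10 - 1*77 = 10 - 77 = -67)
p(-135)/r(305) = 27/(-67) = 27*(-1/67) = -27/67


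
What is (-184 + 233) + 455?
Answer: 504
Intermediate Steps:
(-184 + 233) + 455 = 49 + 455 = 504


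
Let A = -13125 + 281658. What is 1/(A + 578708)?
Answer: 1/847241 ≈ 1.1803e-6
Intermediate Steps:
A = 268533
1/(A + 578708) = 1/(268533 + 578708) = 1/847241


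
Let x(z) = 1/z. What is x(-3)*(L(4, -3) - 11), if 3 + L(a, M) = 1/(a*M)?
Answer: 169/36 ≈ 4.6944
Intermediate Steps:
L(a, M) = -3 + 1/(M*a) (L(a, M) = -3 + 1/(a*M) = -3 + 1/(M*a))
x(-3)*(L(4, -3) - 11) = ((-3 + 1/(-3*4)) - 11)/(-3) = -((-3 - 1/3*1/4) - 11)/3 = -((-3 - 1/12) - 11)/3 = -(-37/12 - 11)/3 = -1/3*(-169/12) = 169/36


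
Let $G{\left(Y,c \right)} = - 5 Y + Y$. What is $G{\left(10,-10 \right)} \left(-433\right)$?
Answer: $17320$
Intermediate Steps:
$G{\left(Y,c \right)} = - 4 Y$
$G{\left(10,-10 \right)} \left(-433\right) = \left(-4\right) 10 \left(-433\right) = \left(-40\right) \left(-433\right) = 17320$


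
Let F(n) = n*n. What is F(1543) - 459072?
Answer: 1921777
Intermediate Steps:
F(n) = n**2
F(1543) - 459072 = 1543**2 - 459072 = 2380849 - 459072 = 1921777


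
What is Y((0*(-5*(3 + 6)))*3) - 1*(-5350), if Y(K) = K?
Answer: 5350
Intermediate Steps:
Y((0*(-5*(3 + 6)))*3) - 1*(-5350) = (0*(-5*(3 + 6)))*3 - 1*(-5350) = (0*(-5*9))*3 + 5350 = (0*(-45))*3 + 5350 = 0*3 + 5350 = 0 + 5350 = 5350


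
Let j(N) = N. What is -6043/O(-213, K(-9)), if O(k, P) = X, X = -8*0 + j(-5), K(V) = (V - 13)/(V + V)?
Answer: 6043/5 ≈ 1208.6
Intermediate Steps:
K(V) = (-13 + V)/(2*V) (K(V) = (-13 + V)/((2*V)) = (-13 + V)*(1/(2*V)) = (-13 + V)/(2*V))
X = -5 (X = -8*0 - 5 = 0 - 5 = -5)
O(k, P) = -5
-6043/O(-213, K(-9)) = -6043/(-5) = -6043*(-⅕) = 6043/5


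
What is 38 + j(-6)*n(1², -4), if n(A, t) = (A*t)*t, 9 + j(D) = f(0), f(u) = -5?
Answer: -186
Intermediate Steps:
j(D) = -14 (j(D) = -9 - 5 = -14)
n(A, t) = A*t²
38 + j(-6)*n(1², -4) = 38 - 14*1²*(-4)² = 38 - 14*16 = 38 - 224 = -186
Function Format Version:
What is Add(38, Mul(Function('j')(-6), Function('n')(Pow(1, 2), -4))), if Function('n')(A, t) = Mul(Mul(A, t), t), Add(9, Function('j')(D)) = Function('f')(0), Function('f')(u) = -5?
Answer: -186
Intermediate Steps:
Function('j')(D) = -14 (Function('j')(D) = Add(-9, -5) = -14)
Function('n')(A, t) = Mul(A, Pow(t, 2))
Add(38, Mul(Function('j')(-6), Function('n')(Pow(1, 2), -4))) = Add(38, Mul(-14, Mul(Pow(1, 2), Pow(-4, 2)))) = Add(38, Mul(-14, Mul(1, 16))) = Add(38, Mul(-14, 16)) = Add(38, -224) = -186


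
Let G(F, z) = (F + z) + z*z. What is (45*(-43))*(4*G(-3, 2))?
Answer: -23220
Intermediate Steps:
G(F, z) = F + z + z² (G(F, z) = (F + z) + z² = F + z + z²)
(45*(-43))*(4*G(-3, 2)) = (45*(-43))*(4*(-3 + 2 + 2²)) = -7740*(-3 + 2 + 4) = -7740*3 = -1935*12 = -23220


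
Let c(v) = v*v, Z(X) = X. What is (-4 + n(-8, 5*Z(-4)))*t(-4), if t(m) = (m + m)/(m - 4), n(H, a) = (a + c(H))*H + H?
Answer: -364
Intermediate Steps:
c(v) = v**2
n(H, a) = H + H*(a + H**2) (n(H, a) = (a + H**2)*H + H = H*(a + H**2) + H = H + H*(a + H**2))
t(m) = 2*m/(-4 + m) (t(m) = (2*m)/(-4 + m) = 2*m/(-4 + m))
(-4 + n(-8, 5*Z(-4)))*t(-4) = (-4 - 8*(1 + 5*(-4) + (-8)**2))*(2*(-4)/(-4 - 4)) = (-4 - 8*(1 - 20 + 64))*(2*(-4)/(-8)) = (-4 - 8*45)*(2*(-4)*(-1/8)) = (-4 - 360)*1 = -364*1 = -364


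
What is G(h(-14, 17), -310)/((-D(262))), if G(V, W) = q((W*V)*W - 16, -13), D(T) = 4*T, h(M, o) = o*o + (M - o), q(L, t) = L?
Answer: -3099223/131 ≈ -23658.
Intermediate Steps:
h(M, o) = M + o² - o (h(M, o) = o² + (M - o) = M + o² - o)
G(V, W) = -16 + V*W² (G(V, W) = (W*V)*W - 16 = (V*W)*W - 16 = V*W² - 16 = -16 + V*W²)
G(h(-14, 17), -310)/((-D(262))) = (-16 + (-14 + 17² - 1*17)*(-310)²)/((-4*262)) = (-16 + (-14 + 289 - 17)*96100)/((-1*1048)) = (-16 + 258*96100)/(-1048) = (-16 + 24793800)*(-1/1048) = 24793784*(-1/1048) = -3099223/131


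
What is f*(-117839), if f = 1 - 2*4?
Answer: 824873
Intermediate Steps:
f = -7 (f = 1 - 8 = -7)
f*(-117839) = -7*(-117839) = 824873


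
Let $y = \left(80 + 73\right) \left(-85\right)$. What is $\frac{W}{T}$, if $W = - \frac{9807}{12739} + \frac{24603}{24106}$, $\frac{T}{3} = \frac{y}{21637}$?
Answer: $- \frac{12342718465}{88747950526} \approx -0.13908$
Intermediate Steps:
$y = -13005$ ($y = 153 \left(-85\right) = -13005$)
$T = - \frac{39015}{21637}$ ($T = 3 \left(- \frac{13005}{21637}\right) = - \frac{39015}{21637} \approx -1.8032$)
$W = \frac{77010075}{307086334}$ ($W = \left(-9807\right) \frac{1}{12739} + 24603 \cdot \frac{1}{24106} = - \frac{9807}{12739} + \frac{24603}{24106} = \frac{77010075}{307086334} \approx 0.25078$)
$\frac{W}{T} = \frac{77010075}{307086334 \left(- \frac{39015}{21637}\right)} = \frac{77010075}{307086334} \left(- \frac{21637}{39015}\right) = - \frac{12342718465}{88747950526}$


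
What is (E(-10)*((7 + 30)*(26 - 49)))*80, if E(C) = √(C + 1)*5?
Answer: -1021200*I ≈ -1.0212e+6*I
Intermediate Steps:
E(C) = 5*√(1 + C) (E(C) = √(1 + C)*5 = 5*√(1 + C))
(E(-10)*((7 + 30)*(26 - 49)))*80 = ((5*√(1 - 10))*((7 + 30)*(26 - 49)))*80 = ((5*√(-9))*(37*(-23)))*80 = ((5*(3*I))*(-851))*80 = ((15*I)*(-851))*80 = -12765*I*80 = -1021200*I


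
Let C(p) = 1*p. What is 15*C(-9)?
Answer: -135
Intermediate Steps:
C(p) = p
15*C(-9) = 15*(-9) = -135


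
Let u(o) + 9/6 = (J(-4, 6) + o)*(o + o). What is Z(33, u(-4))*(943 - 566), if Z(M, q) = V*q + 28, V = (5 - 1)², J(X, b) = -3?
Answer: 339300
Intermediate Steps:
V = 16 (V = 4² = 16)
u(o) = -3/2 + 2*o*(-3 + o) (u(o) = -3/2 + (-3 + o)*(o + o) = -3/2 + (-3 + o)*(2*o) = -3/2 + 2*o*(-3 + o))
Z(M, q) = 28 + 16*q (Z(M, q) = 16*q + 28 = 28 + 16*q)
Z(33, u(-4))*(943 - 566) = (28 + 16*(-3/2 - 6*(-4) + 2*(-4)²))*(943 - 566) = (28 + 16*(-3/2 + 24 + 2*16))*377 = (28 + 16*(-3/2 + 24 + 32))*377 = (28 + 16*(109/2))*377 = (28 + 872)*377 = 900*377 = 339300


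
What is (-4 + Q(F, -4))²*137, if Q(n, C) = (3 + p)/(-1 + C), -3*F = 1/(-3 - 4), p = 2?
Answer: 3425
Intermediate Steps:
F = 1/21 (F = -1/(3*(-3 - 4)) = -⅓/(-7) = -⅓*(-⅐) = 1/21 ≈ 0.047619)
Q(n, C) = 5/(-1 + C) (Q(n, C) = (3 + 2)/(-1 + C) = 5/(-1 + C))
(-4 + Q(F, -4))²*137 = (-4 + 5/(-1 - 4))²*137 = (-4 + 5/(-5))²*137 = (-4 + 5*(-⅕))²*137 = (-4 - 1)²*137 = (-5)²*137 = 25*137 = 3425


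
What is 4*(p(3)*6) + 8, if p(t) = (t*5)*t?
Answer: 1088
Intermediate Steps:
p(t) = 5*t² (p(t) = (5*t)*t = 5*t²)
4*(p(3)*6) + 8 = 4*((5*3²)*6) + 8 = 4*((5*9)*6) + 8 = 4*(45*6) + 8 = 4*270 + 8 = 1080 + 8 = 1088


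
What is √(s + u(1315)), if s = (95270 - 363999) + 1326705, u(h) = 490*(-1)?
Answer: √1057486 ≈ 1028.3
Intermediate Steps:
u(h) = -490
s = 1057976 (s = -268729 + 1326705 = 1057976)
√(s + u(1315)) = √(1057976 - 490) = √1057486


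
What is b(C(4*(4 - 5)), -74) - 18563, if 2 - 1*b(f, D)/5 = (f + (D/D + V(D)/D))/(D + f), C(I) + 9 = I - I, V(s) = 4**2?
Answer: -56977783/3071 ≈ -18554.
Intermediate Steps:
V(s) = 16
C(I) = -9 (C(I) = -9 + (I - I) = -9 + 0 = -9)
b(f, D) = 10 - 5*(1 + f + 16/D)/(D + f) (b(f, D) = 10 - 5*(f + (D/D + 16/D))/(D + f) = 10 - 5*(f + (1 + 16/D))/(D + f) = 10 - 5*(1 + f + 16/D)/(D + f))
b(C(4*(4 - 5)), -74) - 18563 = 5*(-16 - 1*(-74) + 2*(-74)**2 - 74*(-9))/(-74*(-74 - 9)) - 18563 = 5*(-1/74)*(-16 + 74 + 2*5476 + 666)/(-83) - 18563 = 5*(-1/74)*(-1/83)*(-16 + 74 + 10952 + 666) - 18563 = 5*(-1/74)*(-1/83)*11676 - 18563 = 29190/3071 - 18563 = -56977783/3071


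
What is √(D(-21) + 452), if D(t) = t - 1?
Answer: √430 ≈ 20.736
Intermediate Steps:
D(t) = -1 + t
√(D(-21) + 452) = √((-1 - 21) + 452) = √(-22 + 452) = √430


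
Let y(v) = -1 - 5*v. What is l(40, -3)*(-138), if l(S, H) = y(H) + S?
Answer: -7452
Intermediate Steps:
l(S, H) = -1 + S - 5*H (l(S, H) = (-1 - 5*H) + S = -1 + S - 5*H)
l(40, -3)*(-138) = (-1 + 40 - 5*(-3))*(-138) = (-1 + 40 + 15)*(-138) = 54*(-138) = -7452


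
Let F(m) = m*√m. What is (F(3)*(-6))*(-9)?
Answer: 162*√3 ≈ 280.59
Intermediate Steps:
F(m) = m^(3/2)
(F(3)*(-6))*(-9) = (3^(3/2)*(-6))*(-9) = ((3*√3)*(-6))*(-9) = -18*√3*(-9) = 162*√3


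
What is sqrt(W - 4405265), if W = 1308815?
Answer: 15*I*sqrt(13762) ≈ 1759.7*I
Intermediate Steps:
sqrt(W - 4405265) = sqrt(1308815 - 4405265) = sqrt(-3096450) = 15*I*sqrt(13762)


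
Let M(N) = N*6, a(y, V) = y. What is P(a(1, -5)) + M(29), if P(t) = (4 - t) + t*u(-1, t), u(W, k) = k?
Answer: 178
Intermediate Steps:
M(N) = 6*N
P(t) = 4 + t² - t (P(t) = (4 - t) + t*t = (4 - t) + t² = 4 + t² - t)
P(a(1, -5)) + M(29) = (4 + 1² - 1*1) + 6*29 = (4 + 1 - 1) + 174 = 4 + 174 = 178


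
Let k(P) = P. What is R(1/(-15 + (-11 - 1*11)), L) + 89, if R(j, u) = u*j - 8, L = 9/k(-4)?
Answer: 11997/148 ≈ 81.061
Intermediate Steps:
L = -9/4 (L = 9/(-4) = 9*(-¼) = -9/4 ≈ -2.2500)
R(j, u) = -8 + j*u (R(j, u) = j*u - 8 = -8 + j*u)
R(1/(-15 + (-11 - 1*11)), L) + 89 = (-8 - 9/4/(-15 + (-11 - 1*11))) + 89 = (-8 - 9/4/(-15 + (-11 - 11))) + 89 = (-8 - 9/4/(-15 - 22)) + 89 = (-8 - 9/4/(-37)) + 89 = (-8 - 1/37*(-9/4)) + 89 = (-8 + 9/148) + 89 = -1175/148 + 89 = 11997/148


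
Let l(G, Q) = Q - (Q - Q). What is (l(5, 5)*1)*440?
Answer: 2200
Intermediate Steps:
l(G, Q) = Q (l(G, Q) = Q - 1*0 = Q + 0 = Q)
(l(5, 5)*1)*440 = (5*1)*440 = 5*440 = 2200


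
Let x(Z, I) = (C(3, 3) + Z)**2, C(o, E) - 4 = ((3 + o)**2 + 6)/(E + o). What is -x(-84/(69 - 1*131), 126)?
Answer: -146689/961 ≈ -152.64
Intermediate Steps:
C(o, E) = 4 + (6 + (3 + o)**2)/(E + o) (C(o, E) = 4 + ((3 + o)**2 + 6)/(E + o) = 4 + (6 + (3 + o)**2)/(E + o))
x(Z, I) = (11 + Z)**2 (x(Z, I) = ((15 + 3**2 + 4*3 + 10*3)/(3 + 3) + Z)**2 = ((15 + 9 + 12 + 30)/6 + Z)**2 = ((1/6)*66 + Z)**2 = (11 + Z)**2)
-x(-84/(69 - 1*131), 126) = -(11 - 84/(69 - 1*131))**2 = -(11 - 84/(69 - 131))**2 = -(11 - 84/(-62))**2 = -(11 - 84*(-1/62))**2 = -(11 + 42/31)**2 = -(383/31)**2 = -1*146689/961 = -146689/961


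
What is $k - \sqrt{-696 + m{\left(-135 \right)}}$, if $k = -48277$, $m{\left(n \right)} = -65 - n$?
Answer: $-48277 - i \sqrt{626} \approx -48277.0 - 25.02 i$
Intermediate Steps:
$k - \sqrt{-696 + m{\left(-135 \right)}} = -48277 - \sqrt{-696 - -70} = -48277 - \sqrt{-696 + \left(-65 + 135\right)} = -48277 - \sqrt{-696 + 70} = -48277 - \sqrt{-626} = -48277 - i \sqrt{626}$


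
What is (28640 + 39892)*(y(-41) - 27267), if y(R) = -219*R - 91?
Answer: -1259549628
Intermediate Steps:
y(R) = -91 - 219*R
(28640 + 39892)*(y(-41) - 27267) = (28640 + 39892)*((-91 - 219*(-41)) - 27267) = 68532*((-91 + 8979) - 27267) = 68532*(8888 - 27267) = 68532*(-18379) = -1259549628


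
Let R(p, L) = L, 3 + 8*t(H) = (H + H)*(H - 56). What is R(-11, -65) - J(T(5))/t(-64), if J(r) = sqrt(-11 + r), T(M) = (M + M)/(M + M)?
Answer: -65 - 8*I*sqrt(10)/15357 ≈ -65.0 - 0.0016473*I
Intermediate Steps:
t(H) = -3/8 + H*(-56 + H)/4 (t(H) = -3/8 + ((H + H)*(H - 56))/8 = -3/8 + ((2*H)*(-56 + H))/8 = -3/8 + (2*H*(-56 + H))/8 = -3/8 + H*(-56 + H)/4)
T(M) = 1 (T(M) = (2*M)/((2*M)) = (2*M)*(1/(2*M)) = 1)
R(-11, -65) - J(T(5))/t(-64) = -65 - sqrt(-11 + 1)/(-3/8 - 14*(-64) + (1/4)*(-64)**2) = -65 - sqrt(-10)/(-3/8 + 896 + (1/4)*4096) = -65 - I*sqrt(10)/(-3/8 + 896 + 1024) = -65 - I*sqrt(10)/15357/8 = -65 - I*sqrt(10)*8/15357 = -65 - 8*I*sqrt(10)/15357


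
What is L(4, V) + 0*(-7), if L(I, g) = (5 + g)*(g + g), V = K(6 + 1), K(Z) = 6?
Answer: 132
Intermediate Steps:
V = 6
L(I, g) = 2*g*(5 + g) (L(I, g) = (5 + g)*(2*g) = 2*g*(5 + g))
L(4, V) + 0*(-7) = 2*6*(5 + 6) + 0*(-7) = 2*6*11 + 0 = 132 + 0 = 132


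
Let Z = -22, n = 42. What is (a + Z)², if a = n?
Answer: 400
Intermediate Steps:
a = 42
(a + Z)² = (42 - 22)² = 20² = 400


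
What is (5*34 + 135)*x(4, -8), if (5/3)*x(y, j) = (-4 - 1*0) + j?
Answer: -2196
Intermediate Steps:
x(y, j) = -12/5 + 3*j/5 (x(y, j) = 3*((-4 - 1*0) + j)/5 = 3*((-4 + 0) + j)/5 = 3*(-4 + j)/5 = -12/5 + 3*j/5)
(5*34 + 135)*x(4, -8) = (5*34 + 135)*(-12/5 + (3/5)*(-8)) = (170 + 135)*(-12/5 - 24/5) = 305*(-36/5) = -2196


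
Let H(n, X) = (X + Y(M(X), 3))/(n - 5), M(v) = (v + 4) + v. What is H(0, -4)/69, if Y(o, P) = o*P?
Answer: 16/345 ≈ 0.046377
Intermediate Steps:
M(v) = 4 + 2*v (M(v) = (4 + v) + v = 4 + 2*v)
Y(o, P) = P*o
H(n, X) = (12 + 7*X)/(-5 + n) (H(n, X) = (X + 3*(4 + 2*X))/(n - 5) = (X + (12 + 6*X))/(-5 + n) = (12 + 7*X)/(-5 + n))
H(0, -4)/69 = ((12 + 7*(-4))/(-5 + 0))/69 = ((12 - 28)/(-5))*(1/69) = -⅕*(-16)*(1/69) = (16/5)*(1/69) = 16/345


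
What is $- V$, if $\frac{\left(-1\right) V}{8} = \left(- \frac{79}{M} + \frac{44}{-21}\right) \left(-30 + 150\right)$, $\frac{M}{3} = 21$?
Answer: $- \frac{67520}{21} \approx -3215.2$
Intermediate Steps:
$M = 63$ ($M = 3 \cdot 21 = 63$)
$V = \frac{67520}{21}$ ($V = - 8 \left(- \frac{79}{63} + \frac{44}{-21}\right) \left(-30 + 150\right) = - 8 \left(\left(-79\right) \frac{1}{63} + 44 \left(- \frac{1}{21}\right)\right) 120 = - 8 \left(- \frac{79}{63} - \frac{44}{21}\right) 120 = - 8 \left(\left(- \frac{211}{63}\right) 120\right) = \left(-8\right) \left(- \frac{8440}{21}\right) = \frac{67520}{21} \approx 3215.2$)
$- V = \left(-1\right) \frac{67520}{21} = - \frac{67520}{21}$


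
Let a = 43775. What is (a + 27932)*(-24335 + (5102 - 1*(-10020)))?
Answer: -660636591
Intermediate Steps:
(a + 27932)*(-24335 + (5102 - 1*(-10020))) = (43775 + 27932)*(-24335 + (5102 - 1*(-10020))) = 71707*(-24335 + (5102 + 10020)) = 71707*(-24335 + 15122) = 71707*(-9213) = -660636591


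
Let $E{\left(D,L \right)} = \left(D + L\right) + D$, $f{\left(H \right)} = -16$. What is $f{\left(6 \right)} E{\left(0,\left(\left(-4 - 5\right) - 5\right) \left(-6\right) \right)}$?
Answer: $-1344$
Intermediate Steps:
$E{\left(D,L \right)} = L + 2 D$
$f{\left(6 \right)} E{\left(0,\left(\left(-4 - 5\right) - 5\right) \left(-6\right) \right)} = - 16 \left(\left(\left(-4 - 5\right) - 5\right) \left(-6\right) + 2 \cdot 0\right) = - 16 \left(\left(-9 - 5\right) \left(-6\right) + 0\right) = - 16 \left(\left(-14\right) \left(-6\right) + 0\right) = - 16 \left(84 + 0\right) = \left(-16\right) 84 = -1344$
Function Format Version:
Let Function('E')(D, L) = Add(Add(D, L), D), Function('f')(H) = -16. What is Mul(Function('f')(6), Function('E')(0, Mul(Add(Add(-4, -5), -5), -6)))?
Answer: -1344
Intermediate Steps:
Function('E')(D, L) = Add(L, Mul(2, D))
Mul(Function('f')(6), Function('E')(0, Mul(Add(Add(-4, -5), -5), -6))) = Mul(-16, Add(Mul(Add(Add(-4, -5), -5), -6), Mul(2, 0))) = Mul(-16, Add(Mul(Add(-9, -5), -6), 0)) = Mul(-16, Add(Mul(-14, -6), 0)) = Mul(-16, Add(84, 0)) = Mul(-16, 84) = -1344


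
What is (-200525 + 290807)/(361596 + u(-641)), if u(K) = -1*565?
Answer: 90282/361031 ≈ 0.25007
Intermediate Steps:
u(K) = -565
(-200525 + 290807)/(361596 + u(-641)) = (-200525 + 290807)/(361596 - 565) = 90282/361031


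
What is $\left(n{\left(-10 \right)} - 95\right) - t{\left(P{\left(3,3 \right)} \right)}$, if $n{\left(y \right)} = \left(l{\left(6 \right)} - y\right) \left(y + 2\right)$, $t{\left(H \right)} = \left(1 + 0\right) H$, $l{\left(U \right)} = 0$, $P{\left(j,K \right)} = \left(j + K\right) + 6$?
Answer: $-187$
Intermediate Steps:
$P{\left(j,K \right)} = 6 + K + j$ ($P{\left(j,K \right)} = \left(K + j\right) + 6 = 6 + K + j$)
$t{\left(H \right)} = H$ ($t{\left(H \right)} = 1 H = H$)
$n{\left(y \right)} = - y \left(2 + y\right)$ ($n{\left(y \right)} = \left(0 - y\right) \left(y + 2\right) = - y \left(2 + y\right)$)
$\left(n{\left(-10 \right)} - 95\right) - t{\left(P{\left(3,3 \right)} \right)} = \left(- 10 \left(-2 - -10\right) - 95\right) - \left(6 + 3 + 3\right) = \left(- 10 \left(-2 + 10\right) - 95\right) - 12 = \left(\left(-10\right) 8 - 95\right) - 12 = \left(-80 - 95\right) - 12 = -175 - 12 = -187$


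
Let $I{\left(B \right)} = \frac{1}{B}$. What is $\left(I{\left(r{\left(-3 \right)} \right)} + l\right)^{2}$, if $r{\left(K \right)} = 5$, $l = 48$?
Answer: $\frac{58081}{25} \approx 2323.2$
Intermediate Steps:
$\left(I{\left(r{\left(-3 \right)} \right)} + l\right)^{2} = \left(\frac{1}{5} + 48\right)^{2} = \left(\frac{241}{5}\right)^{2} = \frac{58081}{25}$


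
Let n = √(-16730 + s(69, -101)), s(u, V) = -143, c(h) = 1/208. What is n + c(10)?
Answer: 1/208 + I*√16873 ≈ 0.0048077 + 129.9*I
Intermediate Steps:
c(h) = 1/208
n = I*√16873 (n = √(-16730 - 143) = √(-16873) = I*√16873 ≈ 129.9*I)
n + c(10) = I*√16873 + 1/208 = 1/208 + I*√16873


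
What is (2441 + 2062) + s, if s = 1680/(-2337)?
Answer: 3507277/779 ≈ 4502.3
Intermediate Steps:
s = -560/779 (s = 1680*(-1/2337) = -560/779 ≈ -0.71887)
(2441 + 2062) + s = (2441 + 2062) - 560/779 = 4503 - 560/779 = 3507277/779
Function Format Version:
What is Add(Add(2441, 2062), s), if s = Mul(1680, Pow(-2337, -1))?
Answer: Rational(3507277, 779) ≈ 4502.3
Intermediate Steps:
s = Rational(-560, 779) (s = Mul(1680, Rational(-1, 2337)) = Rational(-560, 779) ≈ -0.71887)
Add(Add(2441, 2062), s) = Add(Add(2441, 2062), Rational(-560, 779)) = Add(4503, Rational(-560, 779)) = Rational(3507277, 779)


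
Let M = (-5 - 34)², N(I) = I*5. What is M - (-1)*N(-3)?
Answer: 1506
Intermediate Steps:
N(I) = 5*I
M = 1521 (M = (-39)² = 1521)
M - (-1)*N(-3) = 1521 - (-1)*5*(-3) = 1521 - (-1)*(-15) = 1521 - 1*15 = 1521 - 15 = 1506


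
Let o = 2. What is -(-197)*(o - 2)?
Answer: 0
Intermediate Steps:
-(-197)*(o - 2) = -(-197)*(2 - 2) = -(-197)*0 = -197*0 = 0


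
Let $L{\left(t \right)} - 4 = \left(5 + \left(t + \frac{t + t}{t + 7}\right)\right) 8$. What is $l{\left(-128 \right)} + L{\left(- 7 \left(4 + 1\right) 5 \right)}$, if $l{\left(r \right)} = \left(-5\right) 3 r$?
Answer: $\frac{1742}{3} \approx 580.67$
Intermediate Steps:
$l{\left(r \right)} = - 15 r$
$L{\left(t \right)} = 44 + 8 t + \frac{16 t}{7 + t}$ ($L{\left(t \right)} = 4 + \left(5 + \left(t + \frac{t + t}{t + 7}\right)\right) 8 = 4 + \left(5 + \left(t + \frac{2 t}{7 + t}\right)\right) 8 = 4 + \left(5 + t + \frac{2 t}{7 + t}\right) 8 = 4 + \left(40 + 8 t + \frac{16 t}{7 + t}\right) = 44 + 8 t + \frac{16 t}{7 + t}$)
$l{\left(-128 \right)} + L{\left(- 7 \left(4 + 1\right) 5 \right)} = \left(-15\right) \left(-128\right) + \frac{4 \left(77 + 2 \left(- 7 \left(4 + 1\right) 5\right)^{2} + 29 \left(- 7 \left(4 + 1\right) 5\right)\right)}{7 - 7 \left(4 + 1\right) 5} = 1920 + \frac{4 \left(77 + 2 \left(- 7 \cdot 5 \cdot 5\right)^{2} + 29 \left(- 7 \cdot 5 \cdot 5\right)\right)}{7 - 7 \cdot 5 \cdot 5} = 1920 + \frac{4 \left(77 + 2 \left(\left(-7\right) 25\right)^{2} + 29 \left(\left(-7\right) 25\right)\right)}{7 - 175} = 1920 + \frac{4 \left(77 + 2 \left(-175\right)^{2} + 29 \left(-175\right)\right)}{7 - 175} = 1920 + \frac{4 \left(77 + 2 \cdot 30625 - 5075\right)}{-168} = 1920 + 4 \left(- \frac{1}{168}\right) \left(77 + 61250 - 5075\right) = 1920 + 4 \left(- \frac{1}{168}\right) 56252 = 1920 - \frac{4018}{3} = \frac{1742}{3}$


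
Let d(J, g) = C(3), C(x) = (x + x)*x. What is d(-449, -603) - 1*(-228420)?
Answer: 228438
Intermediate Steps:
C(x) = 2*x² (C(x) = (2*x)*x = 2*x²)
d(J, g) = 18 (d(J, g) = 2*3² = 2*9 = 18)
d(-449, -603) - 1*(-228420) = 18 - 1*(-228420) = 18 + 228420 = 228438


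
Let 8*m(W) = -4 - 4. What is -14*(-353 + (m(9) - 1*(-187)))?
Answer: 2338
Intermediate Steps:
m(W) = -1 (m(W) = (-4 - 4)/8 = (1/8)*(-8) = -1)
-14*(-353 + (m(9) - 1*(-187))) = -14*(-353 + (-1 - 1*(-187))) = -14*(-353 + (-1 + 187)) = -14*(-353 + 186) = -14*(-167) = 2338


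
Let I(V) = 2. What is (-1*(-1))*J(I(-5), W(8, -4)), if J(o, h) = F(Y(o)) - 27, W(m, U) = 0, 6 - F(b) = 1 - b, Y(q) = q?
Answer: -20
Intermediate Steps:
F(b) = 5 + b (F(b) = 6 - (1 - b) = 6 + (-1 + b) = 5 + b)
J(o, h) = -22 + o (J(o, h) = (5 + o) - 27 = -22 + o)
(-1*(-1))*J(I(-5), W(8, -4)) = (-1*(-1))*(-22 + 2) = 1*(-20) = -20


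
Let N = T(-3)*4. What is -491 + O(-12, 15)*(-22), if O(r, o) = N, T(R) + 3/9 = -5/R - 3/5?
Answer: -8333/15 ≈ -555.53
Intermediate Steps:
T(R) = -14/15 - 5/R (T(R) = -⅓ + (-5/R - 3/5) = -⅓ + (-5/R - 3*⅕) = -⅓ + (-5/R - ⅗) = -⅓ + (-⅗ - 5/R) = -14/15 - 5/R)
N = 44/15 (N = (-14/15 - 5/(-3))*4 = (-14/15 - 5*(-⅓))*4 = (-14/15 + 5/3)*4 = (11/15)*4 = 44/15 ≈ 2.9333)
O(r, o) = 44/15
-491 + O(-12, 15)*(-22) = -491 + (44/15)*(-22) = -491 - 968/15 = -8333/15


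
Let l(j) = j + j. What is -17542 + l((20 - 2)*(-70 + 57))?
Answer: -18010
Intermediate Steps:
l(j) = 2*j
-17542 + l((20 - 2)*(-70 + 57)) = -17542 + 2*((20 - 2)*(-70 + 57)) = -17542 + 2*(18*(-13)) = -17542 + 2*(-234) = -17542 - 468 = -18010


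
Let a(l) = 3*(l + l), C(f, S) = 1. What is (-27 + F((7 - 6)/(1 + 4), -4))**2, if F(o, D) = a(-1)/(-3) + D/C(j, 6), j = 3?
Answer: 841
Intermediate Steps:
a(l) = 6*l (a(l) = 3*(2*l) = 6*l)
F(o, D) = 2 + D (F(o, D) = (6*(-1))/(-3) + D/1 = -6*(-1/3) + D*1 = 2 + D)
(-27 + F((7 - 6)/(1 + 4), -4))**2 = (-27 + (2 - 4))**2 = (-27 - 2)**2 = (-29)**2 = 841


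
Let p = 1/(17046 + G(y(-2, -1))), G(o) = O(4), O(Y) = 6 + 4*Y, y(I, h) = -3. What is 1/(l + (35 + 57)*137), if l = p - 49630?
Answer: -17068/631959767 ≈ -2.7008e-5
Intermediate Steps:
G(o) = 22 (G(o) = 6 + 4*4 = 6 + 16 = 22)
p = 1/17068 (p = 1/(17046 + 22) = 1/17068 ≈ 5.8589e-5)
l = -847084839/17068 (l = 1/17068 - 49630 = -847084839/17068 ≈ -49630.)
1/(l + (35 + 57)*137) = 1/(-847084839/17068 + (35 + 57)*137) = 1/(-847084839/17068 + 92*137) = 1/(-847084839/17068 + 12604) = 1/(-631959767/17068) = -17068/631959767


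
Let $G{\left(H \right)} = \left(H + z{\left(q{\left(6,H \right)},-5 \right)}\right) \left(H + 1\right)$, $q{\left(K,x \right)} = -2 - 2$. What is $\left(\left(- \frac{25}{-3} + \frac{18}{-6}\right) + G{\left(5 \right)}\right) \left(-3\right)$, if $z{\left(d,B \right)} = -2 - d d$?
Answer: $218$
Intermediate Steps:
$q{\left(K,x \right)} = -4$ ($q{\left(K,x \right)} = -2 - 2 = -4$)
$z{\left(d,B \right)} = -2 - d^{2}$
$G{\left(H \right)} = \left(1 + H\right) \left(-18 + H\right)$ ($G{\left(H \right)} = \left(H - 18\right) \left(H + 1\right) = \left(H - 18\right) \left(1 + H\right) = \left(-18 + H\right) \left(1 + H\right) = \left(1 + H\right) \left(-18 + H\right)$)
$\left(\left(- \frac{25}{-3} + \frac{18}{-6}\right) + G{\left(5 \right)}\right) \left(-3\right) = \left(\left(- \frac{25}{-3} + \frac{18}{-6}\right) - \left(103 - 25\right)\right) \left(-3\right) = \left(\left(\left(-25\right) \left(- \frac{1}{3}\right) + 18 \left(- \frac{1}{6}\right)\right) - 78\right) \left(-3\right) = \left(\left(\frac{25}{3} - 3\right) - 78\right) \left(-3\right) = \left(\frac{16}{3} - 78\right) \left(-3\right) = \left(- \frac{218}{3}\right) \left(-3\right) = 218$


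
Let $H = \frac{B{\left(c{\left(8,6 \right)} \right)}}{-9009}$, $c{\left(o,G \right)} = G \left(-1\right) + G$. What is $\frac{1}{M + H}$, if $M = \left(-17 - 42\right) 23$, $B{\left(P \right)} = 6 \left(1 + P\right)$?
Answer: $- \frac{3003}{4075073} \approx -0.00073692$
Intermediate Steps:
$c{\left(o,G \right)} = 0$ ($c{\left(o,G \right)} = - G + G = 0$)
$B{\left(P \right)} = 6 + 6 P$
$H = - \frac{2}{3003}$ ($H = \frac{6 + 6 \cdot 0}{-9009} = \left(6 + 0\right) \left(- \frac{1}{9009}\right) = 6 \left(- \frac{1}{9009}\right) = - \frac{2}{3003} \approx -0.000666$)
$M = -1357$ ($M = \left(-59\right) 23 = -1357$)
$\frac{1}{M + H} = \frac{1}{-1357 - \frac{2}{3003}} = \frac{1}{- \frac{4075073}{3003}} = - \frac{3003}{4075073}$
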